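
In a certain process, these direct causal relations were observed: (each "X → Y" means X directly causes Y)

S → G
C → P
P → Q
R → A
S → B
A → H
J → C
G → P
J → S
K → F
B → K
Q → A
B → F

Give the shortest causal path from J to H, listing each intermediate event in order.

J → C → P → Q → A → H

J → C
C → P
P → Q
Q → A
A → H
Length: 5 steps.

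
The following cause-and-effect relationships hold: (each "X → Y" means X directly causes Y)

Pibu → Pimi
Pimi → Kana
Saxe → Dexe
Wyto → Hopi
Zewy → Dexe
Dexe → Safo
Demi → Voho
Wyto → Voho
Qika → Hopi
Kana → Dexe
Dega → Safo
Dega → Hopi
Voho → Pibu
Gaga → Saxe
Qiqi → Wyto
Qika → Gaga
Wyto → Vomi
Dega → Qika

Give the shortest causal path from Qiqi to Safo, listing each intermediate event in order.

Qiqi → Wyto → Voho → Pibu → Pimi → Kana → Dexe → Safo

Qiqi → Wyto
Wyto → Voho
Voho → Pibu
Pibu → Pimi
Pimi → Kana
Kana → Dexe
Dexe → Safo
Length: 7 steps.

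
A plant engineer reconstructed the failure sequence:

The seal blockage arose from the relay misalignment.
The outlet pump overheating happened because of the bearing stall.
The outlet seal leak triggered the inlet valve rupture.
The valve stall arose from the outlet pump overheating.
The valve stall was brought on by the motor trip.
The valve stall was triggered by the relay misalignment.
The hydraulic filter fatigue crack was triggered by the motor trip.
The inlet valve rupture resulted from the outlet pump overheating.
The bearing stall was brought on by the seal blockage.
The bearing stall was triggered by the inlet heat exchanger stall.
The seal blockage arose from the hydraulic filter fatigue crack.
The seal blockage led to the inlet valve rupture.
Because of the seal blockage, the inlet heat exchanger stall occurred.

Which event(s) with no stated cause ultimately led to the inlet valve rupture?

the motor trip, the outlet seal leak, the relay misalignment

Tracing upstream from the inlet valve rupture: the inlet valve rupture ← the seal blockage ← the hydraulic filter fatigue crack ← the motor trip.
A separate upstream branch: the inlet valve rupture ← the seal blockage ← the relay misalignment.
A separate upstream branch: the inlet valve rupture ← the outlet seal leak.
Each of those chain origins has no stated cause.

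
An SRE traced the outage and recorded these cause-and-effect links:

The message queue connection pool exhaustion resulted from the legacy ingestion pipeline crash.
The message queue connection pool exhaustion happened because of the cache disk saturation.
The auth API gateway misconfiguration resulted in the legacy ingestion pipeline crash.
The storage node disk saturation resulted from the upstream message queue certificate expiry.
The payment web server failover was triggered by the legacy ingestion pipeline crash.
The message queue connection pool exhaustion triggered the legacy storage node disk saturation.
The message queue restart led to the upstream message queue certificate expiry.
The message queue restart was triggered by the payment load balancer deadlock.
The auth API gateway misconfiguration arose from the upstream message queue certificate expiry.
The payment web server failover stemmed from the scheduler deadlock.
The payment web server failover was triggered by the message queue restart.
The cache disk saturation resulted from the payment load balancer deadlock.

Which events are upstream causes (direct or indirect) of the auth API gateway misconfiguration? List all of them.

Immediate cause of the auth API gateway misconfiguration: the upstream message queue certificate expiry.
Further upstream: the payment load balancer deadlock, the message queue restart.

the message queue restart, the payment load balancer deadlock, the upstream message queue certificate expiry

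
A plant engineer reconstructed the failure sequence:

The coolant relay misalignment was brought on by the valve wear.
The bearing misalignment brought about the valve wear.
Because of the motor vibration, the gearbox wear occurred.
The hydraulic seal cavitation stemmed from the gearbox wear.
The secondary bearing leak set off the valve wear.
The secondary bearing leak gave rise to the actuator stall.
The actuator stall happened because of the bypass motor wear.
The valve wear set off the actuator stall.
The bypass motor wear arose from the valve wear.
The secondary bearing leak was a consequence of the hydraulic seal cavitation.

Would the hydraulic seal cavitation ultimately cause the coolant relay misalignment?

There is a causal chain: the hydraulic seal cavitation → the secondary bearing leak → the valve wear → the coolant relay misalignment.

Yes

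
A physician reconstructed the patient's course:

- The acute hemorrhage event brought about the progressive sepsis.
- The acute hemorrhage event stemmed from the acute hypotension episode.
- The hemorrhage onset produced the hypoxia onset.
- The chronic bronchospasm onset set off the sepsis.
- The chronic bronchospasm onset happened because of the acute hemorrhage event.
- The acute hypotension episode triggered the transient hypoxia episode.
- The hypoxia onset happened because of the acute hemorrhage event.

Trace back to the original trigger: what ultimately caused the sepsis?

the acute hypotension episode

Tracing upstream from the sepsis: the sepsis ← the chronic bronchospasm onset ← the acute hemorrhage event ← the acute hypotension episode.
The acute hypotension episode has no stated cause, so it is the root.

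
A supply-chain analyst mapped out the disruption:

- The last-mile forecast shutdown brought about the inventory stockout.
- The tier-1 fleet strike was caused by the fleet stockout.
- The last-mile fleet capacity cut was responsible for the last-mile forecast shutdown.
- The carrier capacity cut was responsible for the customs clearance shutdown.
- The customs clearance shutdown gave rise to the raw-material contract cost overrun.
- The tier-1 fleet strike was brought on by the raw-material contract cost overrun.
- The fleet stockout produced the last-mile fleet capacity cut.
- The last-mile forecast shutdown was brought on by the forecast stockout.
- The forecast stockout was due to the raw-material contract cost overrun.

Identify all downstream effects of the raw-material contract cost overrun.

Direct effects: the tier-1 fleet strike, the forecast stockout.
2 steps out: the last-mile forecast shutdown.
3 steps out: the inventory stockout.
Not reachable from it: the carrier capacity cut, the customs clearance shutdown, the fleet stockout, the last-mile fleet capacity cut.

the forecast stockout, the inventory stockout, the last-mile forecast shutdown, the tier-1 fleet strike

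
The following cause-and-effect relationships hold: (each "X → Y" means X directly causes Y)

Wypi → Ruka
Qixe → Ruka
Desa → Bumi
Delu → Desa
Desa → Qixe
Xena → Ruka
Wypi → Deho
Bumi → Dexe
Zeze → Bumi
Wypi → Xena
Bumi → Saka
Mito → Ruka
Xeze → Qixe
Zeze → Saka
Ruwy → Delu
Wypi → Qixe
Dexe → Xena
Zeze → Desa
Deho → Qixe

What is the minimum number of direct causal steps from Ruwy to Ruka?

Shortest chain: Ruwy → Delu → Desa → Qixe → Ruka.

4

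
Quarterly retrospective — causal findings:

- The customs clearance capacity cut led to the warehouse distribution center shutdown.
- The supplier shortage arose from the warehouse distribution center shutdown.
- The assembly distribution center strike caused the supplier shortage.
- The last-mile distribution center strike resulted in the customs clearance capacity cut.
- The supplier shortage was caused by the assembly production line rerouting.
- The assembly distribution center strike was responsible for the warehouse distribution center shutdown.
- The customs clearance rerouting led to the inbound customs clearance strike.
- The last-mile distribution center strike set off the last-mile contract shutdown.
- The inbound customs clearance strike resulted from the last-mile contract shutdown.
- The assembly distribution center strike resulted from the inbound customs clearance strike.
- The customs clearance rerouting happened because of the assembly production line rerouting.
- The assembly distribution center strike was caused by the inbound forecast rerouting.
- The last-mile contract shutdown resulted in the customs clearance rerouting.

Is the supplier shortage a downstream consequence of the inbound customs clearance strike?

There is a causal chain: the inbound customs clearance strike → the assembly distribution center strike → the supplier shortage.

Yes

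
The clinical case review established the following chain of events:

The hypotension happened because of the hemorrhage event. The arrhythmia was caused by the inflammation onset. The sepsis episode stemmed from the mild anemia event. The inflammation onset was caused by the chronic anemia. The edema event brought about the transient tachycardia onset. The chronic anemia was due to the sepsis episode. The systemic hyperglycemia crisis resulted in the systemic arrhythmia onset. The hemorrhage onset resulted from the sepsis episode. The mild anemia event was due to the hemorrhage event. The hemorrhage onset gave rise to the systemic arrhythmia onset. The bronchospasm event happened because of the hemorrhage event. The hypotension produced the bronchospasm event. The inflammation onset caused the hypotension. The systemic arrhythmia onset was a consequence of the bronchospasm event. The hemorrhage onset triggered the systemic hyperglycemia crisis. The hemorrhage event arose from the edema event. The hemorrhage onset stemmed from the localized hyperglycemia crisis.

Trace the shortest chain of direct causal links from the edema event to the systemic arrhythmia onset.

the edema event → the hemorrhage event
the hemorrhage event → the bronchospasm event
the bronchospasm event → the systemic arrhythmia onset
Length: 3 steps.

the edema event → the hemorrhage event → the bronchospasm event → the systemic arrhythmia onset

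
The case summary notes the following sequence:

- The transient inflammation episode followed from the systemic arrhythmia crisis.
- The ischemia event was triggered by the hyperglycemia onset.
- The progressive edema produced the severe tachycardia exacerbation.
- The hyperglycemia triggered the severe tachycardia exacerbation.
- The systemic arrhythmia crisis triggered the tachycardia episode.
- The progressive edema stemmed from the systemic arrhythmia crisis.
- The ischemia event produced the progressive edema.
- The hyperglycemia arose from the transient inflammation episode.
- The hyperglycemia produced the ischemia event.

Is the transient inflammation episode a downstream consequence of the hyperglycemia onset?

The hyperglycemia onset leads to the ischemia event, the progressive edema, the severe tachycardia exacerbation; the transient inflammation episode is not among them.

No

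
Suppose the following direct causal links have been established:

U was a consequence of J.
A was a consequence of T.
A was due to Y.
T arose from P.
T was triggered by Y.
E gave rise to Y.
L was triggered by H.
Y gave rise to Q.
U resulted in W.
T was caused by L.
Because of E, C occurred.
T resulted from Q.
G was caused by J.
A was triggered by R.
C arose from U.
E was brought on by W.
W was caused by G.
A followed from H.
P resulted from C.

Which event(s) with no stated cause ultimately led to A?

H, J, R

Tracing upstream from A: A ← Y ← E ← W ← G ← J.
A separate upstream branch: A ← H.
A separate upstream branch: A ← R.
Each of those chain origins has no stated cause.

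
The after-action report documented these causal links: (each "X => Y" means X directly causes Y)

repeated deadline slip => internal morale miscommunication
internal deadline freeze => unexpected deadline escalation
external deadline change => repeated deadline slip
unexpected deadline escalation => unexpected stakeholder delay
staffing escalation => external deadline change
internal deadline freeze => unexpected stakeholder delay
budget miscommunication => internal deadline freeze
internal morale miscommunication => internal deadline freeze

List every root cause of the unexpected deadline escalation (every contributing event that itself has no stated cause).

Tracing upstream from the unexpected deadline escalation: the unexpected deadline escalation ← the internal deadline freeze ← the internal morale miscommunication ← the repeated deadline slip ← the external deadline change ← the staffing escalation.
A separate upstream branch: the unexpected deadline escalation ← the internal deadline freeze ← the budget miscommunication.
Each of those chain origins has no stated cause.

the budget miscommunication, the staffing escalation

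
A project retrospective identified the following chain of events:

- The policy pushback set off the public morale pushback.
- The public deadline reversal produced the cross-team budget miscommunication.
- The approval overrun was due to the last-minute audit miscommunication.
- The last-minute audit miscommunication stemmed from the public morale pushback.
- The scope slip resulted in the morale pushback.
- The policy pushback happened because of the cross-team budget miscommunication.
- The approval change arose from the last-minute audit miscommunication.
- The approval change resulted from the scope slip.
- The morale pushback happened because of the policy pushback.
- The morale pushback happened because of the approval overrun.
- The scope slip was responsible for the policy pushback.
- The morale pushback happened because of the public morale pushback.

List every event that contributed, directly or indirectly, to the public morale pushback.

Immediate cause of the public morale pushback: the policy pushback.
Further upstream: the scope slip, the public deadline reversal, the cross-team budget miscommunication.

the cross-team budget miscommunication, the policy pushback, the public deadline reversal, the scope slip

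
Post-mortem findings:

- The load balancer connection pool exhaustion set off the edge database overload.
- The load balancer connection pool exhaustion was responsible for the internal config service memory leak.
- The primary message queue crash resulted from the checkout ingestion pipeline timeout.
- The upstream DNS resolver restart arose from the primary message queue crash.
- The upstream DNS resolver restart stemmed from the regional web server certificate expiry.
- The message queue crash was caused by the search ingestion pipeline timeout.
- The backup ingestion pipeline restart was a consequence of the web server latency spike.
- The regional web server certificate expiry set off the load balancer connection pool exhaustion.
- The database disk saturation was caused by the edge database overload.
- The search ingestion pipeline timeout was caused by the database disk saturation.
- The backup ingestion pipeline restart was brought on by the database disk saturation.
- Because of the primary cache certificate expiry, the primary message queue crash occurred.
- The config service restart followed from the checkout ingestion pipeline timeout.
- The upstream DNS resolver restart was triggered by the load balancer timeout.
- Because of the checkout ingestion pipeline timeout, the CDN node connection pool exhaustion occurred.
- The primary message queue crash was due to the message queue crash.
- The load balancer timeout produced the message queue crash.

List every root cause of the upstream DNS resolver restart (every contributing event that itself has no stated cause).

the checkout ingestion pipeline timeout, the load balancer timeout, the primary cache certificate expiry, the regional web server certificate expiry

Tracing upstream from the upstream DNS resolver restart: the upstream DNS resolver restart ← the primary message queue crash ← the checkout ingestion pipeline timeout.
A separate upstream branch: the upstream DNS resolver restart ← the regional web server certificate expiry.
A separate upstream branch: the upstream DNS resolver restart ← the primary message queue crash ← the primary cache certificate expiry.
A separate upstream branch: the upstream DNS resolver restart ← the load balancer timeout.
Each of those chain origins has no stated cause.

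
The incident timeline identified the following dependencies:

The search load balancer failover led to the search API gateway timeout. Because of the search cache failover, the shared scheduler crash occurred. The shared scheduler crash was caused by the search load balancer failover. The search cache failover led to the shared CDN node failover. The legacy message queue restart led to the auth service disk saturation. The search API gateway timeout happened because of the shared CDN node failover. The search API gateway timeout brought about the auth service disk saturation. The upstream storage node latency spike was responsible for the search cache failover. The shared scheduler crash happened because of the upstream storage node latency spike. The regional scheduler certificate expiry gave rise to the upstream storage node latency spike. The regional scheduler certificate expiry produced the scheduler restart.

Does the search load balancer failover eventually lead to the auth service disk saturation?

Yes

There is a causal chain: the search load balancer failover → the search API gateway timeout → the auth service disk saturation.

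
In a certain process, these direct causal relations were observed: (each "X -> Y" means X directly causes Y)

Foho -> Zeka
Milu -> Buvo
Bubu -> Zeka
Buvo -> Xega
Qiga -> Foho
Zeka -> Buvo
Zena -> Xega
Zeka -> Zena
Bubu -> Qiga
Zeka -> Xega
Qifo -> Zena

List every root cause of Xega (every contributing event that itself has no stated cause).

Tracing upstream from Xega: Xega ← Zeka ← Bubu.
A separate upstream branch: Xega ← Buvo ← Milu.
A separate upstream branch: Xega ← Zena ← Qifo.
Each of those chain origins has no stated cause.

Bubu, Milu, Qifo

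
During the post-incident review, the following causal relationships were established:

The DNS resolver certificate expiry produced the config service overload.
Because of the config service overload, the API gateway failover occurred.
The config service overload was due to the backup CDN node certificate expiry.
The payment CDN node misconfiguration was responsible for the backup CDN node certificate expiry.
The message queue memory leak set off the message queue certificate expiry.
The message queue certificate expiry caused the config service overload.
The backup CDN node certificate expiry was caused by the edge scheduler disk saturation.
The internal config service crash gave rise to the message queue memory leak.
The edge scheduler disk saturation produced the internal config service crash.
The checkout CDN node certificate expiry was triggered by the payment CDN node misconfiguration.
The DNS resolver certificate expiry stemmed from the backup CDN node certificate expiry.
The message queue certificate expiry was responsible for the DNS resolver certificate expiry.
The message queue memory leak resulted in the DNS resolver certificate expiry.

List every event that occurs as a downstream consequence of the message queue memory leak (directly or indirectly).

the API gateway failover, the DNS resolver certificate expiry, the config service overload, the message queue certificate expiry

Direct effects: the message queue certificate expiry, the DNS resolver certificate expiry.
2 steps out: the config service overload.
3 steps out: the API gateway failover.
Not reachable from it: the payment CDN node misconfiguration, the checkout CDN node certificate expiry, the edge scheduler disk saturation, the internal config service crash, the backup CDN node certificate expiry.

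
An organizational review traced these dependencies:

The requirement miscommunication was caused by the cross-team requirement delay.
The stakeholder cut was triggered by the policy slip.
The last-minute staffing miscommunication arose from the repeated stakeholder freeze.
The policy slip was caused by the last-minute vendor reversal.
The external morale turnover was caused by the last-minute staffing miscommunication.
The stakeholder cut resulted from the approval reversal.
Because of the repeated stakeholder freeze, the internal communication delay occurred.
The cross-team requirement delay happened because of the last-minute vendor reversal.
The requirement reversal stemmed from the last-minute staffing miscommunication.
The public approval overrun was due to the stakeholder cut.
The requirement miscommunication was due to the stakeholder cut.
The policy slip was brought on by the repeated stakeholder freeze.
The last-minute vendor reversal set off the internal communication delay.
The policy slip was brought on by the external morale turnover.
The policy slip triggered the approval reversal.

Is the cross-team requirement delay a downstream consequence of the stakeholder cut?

No

The stakeholder cut leads to the public approval overrun, the requirement miscommunication; the cross-team requirement delay is not among them.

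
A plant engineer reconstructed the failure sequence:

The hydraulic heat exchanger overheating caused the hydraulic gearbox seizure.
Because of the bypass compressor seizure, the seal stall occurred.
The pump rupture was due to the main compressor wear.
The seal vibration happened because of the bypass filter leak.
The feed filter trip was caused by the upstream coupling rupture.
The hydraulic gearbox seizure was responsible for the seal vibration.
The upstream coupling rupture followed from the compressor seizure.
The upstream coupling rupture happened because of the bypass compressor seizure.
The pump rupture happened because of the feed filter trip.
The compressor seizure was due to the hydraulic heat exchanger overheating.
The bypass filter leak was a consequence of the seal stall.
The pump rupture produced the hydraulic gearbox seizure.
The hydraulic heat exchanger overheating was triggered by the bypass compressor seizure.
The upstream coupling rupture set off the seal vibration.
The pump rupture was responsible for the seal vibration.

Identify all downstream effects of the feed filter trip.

the hydraulic gearbox seizure, the pump rupture, the seal vibration

Direct effects: the pump rupture.
2 steps out: the hydraulic gearbox seizure, the seal vibration.
Not reachable from it: the bypass compressor seizure, the seal stall, the hydraulic heat exchanger overheating, the compressor seizure, the upstream coupling rupture, the bypass filter leak, the main compressor wear.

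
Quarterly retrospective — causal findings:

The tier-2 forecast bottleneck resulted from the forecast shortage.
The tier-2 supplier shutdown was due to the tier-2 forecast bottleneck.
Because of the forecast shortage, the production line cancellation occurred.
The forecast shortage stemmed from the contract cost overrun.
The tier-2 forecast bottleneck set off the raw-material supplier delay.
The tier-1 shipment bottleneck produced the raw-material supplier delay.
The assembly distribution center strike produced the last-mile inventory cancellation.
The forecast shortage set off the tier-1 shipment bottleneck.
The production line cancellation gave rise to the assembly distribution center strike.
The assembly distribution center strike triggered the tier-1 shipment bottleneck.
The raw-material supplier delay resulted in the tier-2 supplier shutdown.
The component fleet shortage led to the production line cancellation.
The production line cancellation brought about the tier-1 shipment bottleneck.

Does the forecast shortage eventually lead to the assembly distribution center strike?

Yes

There is a causal chain: the forecast shortage → the production line cancellation → the assembly distribution center strike.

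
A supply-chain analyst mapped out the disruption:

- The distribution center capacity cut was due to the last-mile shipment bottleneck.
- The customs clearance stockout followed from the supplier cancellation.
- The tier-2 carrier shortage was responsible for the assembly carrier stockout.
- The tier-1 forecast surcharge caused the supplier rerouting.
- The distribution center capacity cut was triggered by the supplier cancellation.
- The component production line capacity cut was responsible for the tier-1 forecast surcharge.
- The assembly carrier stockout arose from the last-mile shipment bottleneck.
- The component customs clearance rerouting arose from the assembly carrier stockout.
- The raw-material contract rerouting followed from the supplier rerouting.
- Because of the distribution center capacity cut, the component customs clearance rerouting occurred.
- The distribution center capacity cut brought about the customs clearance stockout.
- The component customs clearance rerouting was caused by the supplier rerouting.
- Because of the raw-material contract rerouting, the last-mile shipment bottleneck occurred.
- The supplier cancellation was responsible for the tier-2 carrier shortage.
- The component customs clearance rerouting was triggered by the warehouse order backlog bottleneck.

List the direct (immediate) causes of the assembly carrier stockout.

the last-mile shipment bottleneck, the tier-2 carrier shortage

Upstream contributors include the component production line capacity cut, the tier-1 forecast surcharge, the supplier cancellation, the supplier rerouting, the raw-material contract rerouting, but only the last-mile shipment bottleneck, the tier-2 carrier shortage feed directly into the assembly carrier stockout.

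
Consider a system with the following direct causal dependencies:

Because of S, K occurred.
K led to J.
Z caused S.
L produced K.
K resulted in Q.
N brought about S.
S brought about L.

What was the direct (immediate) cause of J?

K

Upstream contributors include N, S, L, Z, but only K feeds directly into J.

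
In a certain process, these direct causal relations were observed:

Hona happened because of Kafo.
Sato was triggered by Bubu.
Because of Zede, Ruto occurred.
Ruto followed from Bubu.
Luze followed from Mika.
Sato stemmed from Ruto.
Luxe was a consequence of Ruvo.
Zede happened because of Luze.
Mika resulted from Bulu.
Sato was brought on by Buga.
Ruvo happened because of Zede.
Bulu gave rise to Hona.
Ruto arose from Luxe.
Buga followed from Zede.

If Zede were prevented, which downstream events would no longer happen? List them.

Buga, Luxe, Ruvo

Downstream of Zede: Ruvo, Luxe, Ruto, Buga, Sato.
Of those, still caused via another path: Ruto, Sato.
The remainder have no surviving cause.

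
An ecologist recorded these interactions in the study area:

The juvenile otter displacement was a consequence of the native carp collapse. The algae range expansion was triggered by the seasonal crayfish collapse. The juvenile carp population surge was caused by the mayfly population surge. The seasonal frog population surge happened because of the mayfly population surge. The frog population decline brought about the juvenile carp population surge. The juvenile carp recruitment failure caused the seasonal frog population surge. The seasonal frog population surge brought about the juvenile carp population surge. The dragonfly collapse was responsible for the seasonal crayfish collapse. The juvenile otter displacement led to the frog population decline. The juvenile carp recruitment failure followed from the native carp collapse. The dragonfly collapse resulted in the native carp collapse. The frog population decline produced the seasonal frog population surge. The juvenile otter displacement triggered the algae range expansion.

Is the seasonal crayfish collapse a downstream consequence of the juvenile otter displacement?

The juvenile otter displacement leads to the frog population decline, the algae range expansion, the seasonal frog population surge, the juvenile carp population surge; the seasonal crayfish collapse is not among them.

No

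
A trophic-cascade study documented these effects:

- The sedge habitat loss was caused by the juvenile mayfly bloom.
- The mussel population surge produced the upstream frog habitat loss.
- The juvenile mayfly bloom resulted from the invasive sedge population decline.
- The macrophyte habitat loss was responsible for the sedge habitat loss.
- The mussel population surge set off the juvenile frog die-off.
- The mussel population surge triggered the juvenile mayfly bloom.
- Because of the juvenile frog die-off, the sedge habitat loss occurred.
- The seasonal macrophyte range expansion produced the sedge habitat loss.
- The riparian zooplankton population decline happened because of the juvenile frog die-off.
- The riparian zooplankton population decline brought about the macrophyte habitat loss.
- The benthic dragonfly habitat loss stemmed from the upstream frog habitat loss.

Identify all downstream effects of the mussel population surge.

the benthic dragonfly habitat loss, the juvenile frog die-off, the juvenile mayfly bloom, the macrophyte habitat loss, the riparian zooplankton population decline, the sedge habitat loss, the upstream frog habitat loss

Direct effects: the upstream frog habitat loss, the juvenile frog die-off, the juvenile mayfly bloom.
2 steps out: the riparian zooplankton population decline, the benthic dragonfly habitat loss, the sedge habitat loss.
3 steps out: the macrophyte habitat loss.
Not reachable from it: the invasive sedge population decline, the seasonal macrophyte range expansion.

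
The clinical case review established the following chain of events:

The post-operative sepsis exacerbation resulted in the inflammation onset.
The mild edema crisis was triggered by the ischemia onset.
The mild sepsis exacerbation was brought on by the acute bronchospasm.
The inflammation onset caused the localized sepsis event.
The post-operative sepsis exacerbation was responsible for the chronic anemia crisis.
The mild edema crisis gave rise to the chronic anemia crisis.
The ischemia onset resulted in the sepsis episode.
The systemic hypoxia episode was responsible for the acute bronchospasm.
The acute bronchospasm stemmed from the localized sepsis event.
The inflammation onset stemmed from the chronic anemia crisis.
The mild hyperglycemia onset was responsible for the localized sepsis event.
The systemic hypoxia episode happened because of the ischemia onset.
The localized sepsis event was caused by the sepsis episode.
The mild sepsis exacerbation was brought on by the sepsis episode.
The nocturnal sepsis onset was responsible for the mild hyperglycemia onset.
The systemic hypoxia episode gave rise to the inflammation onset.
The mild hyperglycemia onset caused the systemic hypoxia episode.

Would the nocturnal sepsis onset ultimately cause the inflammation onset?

Yes

There is a causal chain: the nocturnal sepsis onset → the mild hyperglycemia onset → the systemic hypoxia episode → the inflammation onset.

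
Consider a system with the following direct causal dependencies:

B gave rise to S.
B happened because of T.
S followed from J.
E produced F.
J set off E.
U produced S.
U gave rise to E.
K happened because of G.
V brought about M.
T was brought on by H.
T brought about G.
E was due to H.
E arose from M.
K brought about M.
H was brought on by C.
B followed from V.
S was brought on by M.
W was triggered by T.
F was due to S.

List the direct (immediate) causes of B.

Upstream contributors include C, H, but only T, V feed directly into B.

T, V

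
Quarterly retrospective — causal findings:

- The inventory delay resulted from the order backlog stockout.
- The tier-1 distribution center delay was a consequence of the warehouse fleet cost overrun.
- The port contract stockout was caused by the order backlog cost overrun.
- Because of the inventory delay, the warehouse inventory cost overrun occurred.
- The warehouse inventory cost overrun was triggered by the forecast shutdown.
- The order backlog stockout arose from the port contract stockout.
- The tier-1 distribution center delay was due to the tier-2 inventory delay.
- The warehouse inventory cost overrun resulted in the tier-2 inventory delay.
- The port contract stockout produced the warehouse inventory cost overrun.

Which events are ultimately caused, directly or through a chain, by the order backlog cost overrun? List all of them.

Direct effects: the port contract stockout.
2 steps out: the order backlog stockout, the warehouse inventory cost overrun.
3 steps out: the inventory delay, the tier-2 inventory delay.
4 steps out: the tier-1 distribution center delay.
Not reachable from it: the warehouse fleet cost overrun, the forecast shutdown.

the inventory delay, the order backlog stockout, the port contract stockout, the tier-1 distribution center delay, the tier-2 inventory delay, the warehouse inventory cost overrun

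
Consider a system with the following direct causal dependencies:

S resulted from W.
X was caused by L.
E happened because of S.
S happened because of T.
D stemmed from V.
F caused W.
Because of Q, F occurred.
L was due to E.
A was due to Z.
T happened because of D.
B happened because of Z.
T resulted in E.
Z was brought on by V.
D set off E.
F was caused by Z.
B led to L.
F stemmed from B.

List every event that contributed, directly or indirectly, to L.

B, D, E, F, Q, S, T, V, W, Z

Immediate causes of L: B, E.
Further upstream: V, Z, D, F, W, T, S, Q.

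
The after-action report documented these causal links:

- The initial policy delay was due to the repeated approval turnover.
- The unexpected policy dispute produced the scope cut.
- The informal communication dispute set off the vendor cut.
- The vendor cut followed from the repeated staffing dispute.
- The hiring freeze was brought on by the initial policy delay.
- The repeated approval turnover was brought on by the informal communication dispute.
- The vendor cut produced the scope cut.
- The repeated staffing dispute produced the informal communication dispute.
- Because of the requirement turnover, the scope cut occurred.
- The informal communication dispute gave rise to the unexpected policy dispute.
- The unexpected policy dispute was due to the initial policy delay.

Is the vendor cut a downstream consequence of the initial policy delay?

No

The initial policy delay leads to the unexpected policy dispute, the hiring freeze, the scope cut; the vendor cut is not among them.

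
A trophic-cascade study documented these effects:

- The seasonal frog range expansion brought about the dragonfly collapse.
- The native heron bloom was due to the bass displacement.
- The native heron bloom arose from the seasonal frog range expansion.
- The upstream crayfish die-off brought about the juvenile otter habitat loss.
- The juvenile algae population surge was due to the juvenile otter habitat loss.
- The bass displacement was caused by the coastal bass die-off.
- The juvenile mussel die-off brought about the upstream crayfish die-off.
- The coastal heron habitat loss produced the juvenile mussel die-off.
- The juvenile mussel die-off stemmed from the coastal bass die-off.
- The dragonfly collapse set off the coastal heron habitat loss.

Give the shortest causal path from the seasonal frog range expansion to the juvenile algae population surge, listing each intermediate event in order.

the seasonal frog range expansion → the dragonfly collapse → the coastal heron habitat loss → the juvenile mussel die-off → the upstream crayfish die-off → the juvenile otter habitat loss → the juvenile algae population surge

the seasonal frog range expansion → the dragonfly collapse
the dragonfly collapse → the coastal heron habitat loss
the coastal heron habitat loss → the juvenile mussel die-off
the juvenile mussel die-off → the upstream crayfish die-off
the upstream crayfish die-off → the juvenile otter habitat loss
the juvenile otter habitat loss → the juvenile algae population surge
Length: 6 steps.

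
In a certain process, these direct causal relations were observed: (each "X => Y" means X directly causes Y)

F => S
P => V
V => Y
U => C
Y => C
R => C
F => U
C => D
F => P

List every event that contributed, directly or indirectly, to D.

C, F, P, R, U, V, Y

Immediate cause of D: C.
Further upstream: F, P, V, U, Y, R.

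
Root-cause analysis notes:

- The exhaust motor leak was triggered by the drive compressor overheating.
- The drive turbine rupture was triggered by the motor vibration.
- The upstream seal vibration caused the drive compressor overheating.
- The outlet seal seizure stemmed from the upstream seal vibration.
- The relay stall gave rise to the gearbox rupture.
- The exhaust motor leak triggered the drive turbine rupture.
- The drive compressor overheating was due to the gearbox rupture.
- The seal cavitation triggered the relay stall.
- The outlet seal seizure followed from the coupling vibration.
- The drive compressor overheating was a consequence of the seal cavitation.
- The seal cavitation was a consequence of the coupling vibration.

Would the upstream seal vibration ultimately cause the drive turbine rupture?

Yes

There is a causal chain: the upstream seal vibration → the drive compressor overheating → the exhaust motor leak → the drive turbine rupture.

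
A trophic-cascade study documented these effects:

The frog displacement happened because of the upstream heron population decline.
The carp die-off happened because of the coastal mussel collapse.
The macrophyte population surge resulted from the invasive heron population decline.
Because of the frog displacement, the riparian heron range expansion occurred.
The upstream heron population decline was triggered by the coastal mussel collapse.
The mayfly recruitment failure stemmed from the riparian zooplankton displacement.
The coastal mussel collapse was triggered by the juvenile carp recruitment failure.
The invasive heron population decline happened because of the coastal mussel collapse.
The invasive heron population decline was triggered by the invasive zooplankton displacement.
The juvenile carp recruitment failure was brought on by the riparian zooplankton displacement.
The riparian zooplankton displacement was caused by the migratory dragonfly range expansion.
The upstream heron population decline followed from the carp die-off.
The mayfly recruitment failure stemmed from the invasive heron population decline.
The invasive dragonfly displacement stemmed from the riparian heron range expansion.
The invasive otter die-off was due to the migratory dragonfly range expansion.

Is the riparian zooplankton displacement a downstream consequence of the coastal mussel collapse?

The coastal mussel collapse leads to the carp die-off, the upstream heron population decline, the frog displacement, the riparian heron range expansion, the invasive dragonfly displacement, the invasive heron population decline, the macrophyte population surge, the mayfly recruitment failure; the riparian zooplankton displacement is not among them.

No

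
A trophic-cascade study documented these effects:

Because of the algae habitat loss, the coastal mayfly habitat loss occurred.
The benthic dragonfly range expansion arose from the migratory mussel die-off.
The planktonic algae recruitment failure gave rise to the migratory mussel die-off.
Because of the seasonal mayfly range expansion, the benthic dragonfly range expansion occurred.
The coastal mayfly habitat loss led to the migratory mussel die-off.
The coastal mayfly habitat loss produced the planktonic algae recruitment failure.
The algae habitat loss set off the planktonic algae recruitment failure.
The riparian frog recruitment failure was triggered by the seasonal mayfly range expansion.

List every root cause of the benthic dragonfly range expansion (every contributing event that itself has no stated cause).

the algae habitat loss, the seasonal mayfly range expansion

Tracing upstream from the benthic dragonfly range expansion: the benthic dragonfly range expansion ← the seasonal mayfly range expansion.
A separate upstream branch: the benthic dragonfly range expansion ← the migratory mussel die-off ← the coastal mayfly habitat loss ← the algae habitat loss.
Each of those chain origins has no stated cause.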